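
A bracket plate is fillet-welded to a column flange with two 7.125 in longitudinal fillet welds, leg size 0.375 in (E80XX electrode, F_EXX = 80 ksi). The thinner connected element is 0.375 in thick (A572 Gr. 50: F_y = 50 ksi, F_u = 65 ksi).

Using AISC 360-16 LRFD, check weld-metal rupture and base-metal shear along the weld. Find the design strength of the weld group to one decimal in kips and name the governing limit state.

Weld metal: throat = 0.707×0.375 = 0.26513 in, L = 2×7.125 = 14.25 in. φR_n = 0.75 × 0.6 × 80 × 0.26513 × 14.25 = 136.0 kips.
Base metal shear (0.375 in plate): yield φR_n = 1.0×0.6×50×0.375×14.25 = 160.3 kips; rupture φR_n = 0.75×0.6×65×0.375×14.25 = 156.3 kips; take 156.3 kips (rupture).
Governing: min(136.0, 156.3) = 136.0 kips → weld metal.

136.0 kips (weld metal governs)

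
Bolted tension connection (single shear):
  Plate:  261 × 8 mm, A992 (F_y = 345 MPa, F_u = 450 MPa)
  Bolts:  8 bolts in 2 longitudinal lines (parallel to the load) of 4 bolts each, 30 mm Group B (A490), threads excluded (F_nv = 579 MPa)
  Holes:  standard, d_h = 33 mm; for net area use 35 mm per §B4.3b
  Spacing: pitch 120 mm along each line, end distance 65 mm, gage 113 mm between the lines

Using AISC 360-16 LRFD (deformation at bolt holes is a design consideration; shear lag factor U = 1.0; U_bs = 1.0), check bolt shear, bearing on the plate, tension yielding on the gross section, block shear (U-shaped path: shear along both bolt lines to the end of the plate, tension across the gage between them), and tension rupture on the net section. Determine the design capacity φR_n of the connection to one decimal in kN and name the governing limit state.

Bolt shear: A_b = π(30)²/4 = 706.86 mm². φR_n = 0.75 × 579 × 706.86 × 8 × 1 = 2455.6 kN.
Bearing (8 mm plate, F_u = 450 MPa): end bolts L_c = 65 − 33/2 = 48.5, R_n = min(1.2×48.5×8×450, 2.4×30×8×450) = 209.52 kN/bolt; interior L_c = 120 − 33 = 87, R_n = 259.2 kN/bolt. φR_n = 0.75 × (2×209.52 + 6×259.2) = 1480.7 kN.
Tension yield (gross): A_g = 261×8 = 2088 mm². φR_n = 0.90 × 345 × 2088 = 648.3 kN.
Block shear: shear path 2×[65+3×120] = 2×425 mm, A_gv = 6800, A_nv = 2×(425 − 3.5×35)×8 = 4840 mm²; tension across gage: (113 − 1×35)×8 = 624 mm². R_n = min(0.6×450×4840, 0.6×345×6800) + 1.0×450×624 = min(1306.8, 1407.6) + 280.8 = 1587.6 kN. φR_n = 0.75 × 1587.6 = 1190.7 kN.
Tension rupture (net): A_n = (261 − 2×35)×8 = 1528 mm² (U = 1.0, A_e = A_n). φR_n = 0.75 × 450 × 1528 = 515.7 kN.
Governing: min(2455.6, 1480.7, 648.3, 1190.7, 515.7) = 515.7 kN → net-section rupture.

515.7 kN (net-section rupture governs)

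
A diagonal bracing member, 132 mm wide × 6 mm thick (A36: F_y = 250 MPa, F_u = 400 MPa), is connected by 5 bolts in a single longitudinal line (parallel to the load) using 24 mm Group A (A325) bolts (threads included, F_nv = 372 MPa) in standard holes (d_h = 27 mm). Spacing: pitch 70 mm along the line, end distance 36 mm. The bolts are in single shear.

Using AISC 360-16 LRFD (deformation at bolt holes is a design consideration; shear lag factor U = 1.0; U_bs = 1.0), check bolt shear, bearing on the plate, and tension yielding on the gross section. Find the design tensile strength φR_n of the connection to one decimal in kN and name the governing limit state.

Bolt shear: A_b = π(24)²/4 = 452.39 mm². φR_n = 0.75 × 372 × 452.39 × 5 × 1 = 631.1 kN.
Bearing (6 mm plate, F_u = 400 MPa): end bolts L_c = 36 − 27/2 = 22.5, R_n = min(1.2×22.5×6×400, 2.4×24×6×400) = 64.8 kN/bolt; interior L_c = 70 − 27 = 43, R_n = 123.84 kN/bolt. φR_n = 0.75 × (1×64.8 + 4×123.84) = 420.1 kN.
Tension yield (gross): A_g = 132×6 = 792 mm². φR_n = 0.90 × 250 × 792 = 178.2 kN.
Governing: min(631.1, 420.1, 178.2) = 178.2 kN → gross-section yield.

178.2 kN (gross-section yield governs)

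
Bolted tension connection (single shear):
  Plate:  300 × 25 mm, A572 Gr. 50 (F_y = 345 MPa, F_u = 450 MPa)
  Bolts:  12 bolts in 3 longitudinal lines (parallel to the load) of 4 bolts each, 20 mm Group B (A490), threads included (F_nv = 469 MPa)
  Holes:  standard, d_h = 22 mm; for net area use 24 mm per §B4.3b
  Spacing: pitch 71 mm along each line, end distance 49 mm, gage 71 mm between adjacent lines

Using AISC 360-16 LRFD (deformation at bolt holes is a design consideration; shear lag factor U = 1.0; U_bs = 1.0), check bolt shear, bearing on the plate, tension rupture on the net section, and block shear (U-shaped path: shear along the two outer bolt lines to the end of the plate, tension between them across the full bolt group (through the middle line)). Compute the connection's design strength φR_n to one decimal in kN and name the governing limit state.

Bolt shear: A_b = π(20)²/4 = 314.16 mm². φR_n = 0.75 × 469 × 314.16 × 12 × 1 = 1326.1 kN.
Bearing (25 mm plate, F_u = 450 MPa): end bolts L_c = 49 − 22/2 = 38, R_n = min(1.2×38×25×450, 2.4×20×25×450) = 513 kN/bolt; interior L_c = 71 − 22 = 49, R_n = 540 kN/bolt. φR_n = 0.75 × (3×513 + 9×540) = 4799.3 kN.
Tension rupture (net): A_n = (300 − 3×24)×25 = 5700 mm² (U = 1.0, A_e = A_n). φR_n = 0.75 × 450 × 5700 = 1923.8 kN.
Block shear: shear path 2×[49+3×71] = 2×262 mm, A_gv = 13100, A_nv = 2×(262 − 3.5×24)×25 = 8900 mm²; tension across gage: (142 − 2×24)×25 = 2350 mm². R_n = min(0.6×450×8900, 0.6×345×13100) + 1.0×450×2350 = min(2403, 2711.7) + 1057.5 = 3460.5 kN. φR_n = 0.75 × 3460.5 = 2595.4 kN.
Governing: min(1326.1, 4799.3, 1923.8, 2595.4) = 1326.1 kN → bolt shear.

1326.1 kN (bolt shear governs)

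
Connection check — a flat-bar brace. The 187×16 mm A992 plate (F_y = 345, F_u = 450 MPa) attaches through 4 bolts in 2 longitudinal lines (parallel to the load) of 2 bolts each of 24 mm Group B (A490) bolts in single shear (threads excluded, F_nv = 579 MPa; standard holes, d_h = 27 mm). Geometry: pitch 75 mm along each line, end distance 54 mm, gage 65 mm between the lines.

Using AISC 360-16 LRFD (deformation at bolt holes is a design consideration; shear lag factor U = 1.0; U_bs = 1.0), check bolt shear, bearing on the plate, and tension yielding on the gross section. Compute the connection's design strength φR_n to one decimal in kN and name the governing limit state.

785.8 kN (bolt shear governs)

Bolt shear: A_b = π(24)²/4 = 452.39 mm². φR_n = 0.75 × 579 × 452.39 × 4 × 1 = 785.8 kN.
Bearing (16 mm plate, F_u = 450 MPa): end bolts L_c = 54 − 27/2 = 40.5, R_n = min(1.2×40.5×16×450, 2.4×24×16×450) = 349.92 kN/bolt; interior L_c = 75 − 27 = 48, R_n = 414.72 kN/bolt. φR_n = 0.75 × (2×349.92 + 2×414.72) = 1147.0 kN.
Tension yield (gross): A_g = 187×16 = 2992 mm². φR_n = 0.90 × 345 × 2992 = 929.0 kN.
Governing: min(785.8, 1147.0, 929.0) = 785.8 kN → bolt shear.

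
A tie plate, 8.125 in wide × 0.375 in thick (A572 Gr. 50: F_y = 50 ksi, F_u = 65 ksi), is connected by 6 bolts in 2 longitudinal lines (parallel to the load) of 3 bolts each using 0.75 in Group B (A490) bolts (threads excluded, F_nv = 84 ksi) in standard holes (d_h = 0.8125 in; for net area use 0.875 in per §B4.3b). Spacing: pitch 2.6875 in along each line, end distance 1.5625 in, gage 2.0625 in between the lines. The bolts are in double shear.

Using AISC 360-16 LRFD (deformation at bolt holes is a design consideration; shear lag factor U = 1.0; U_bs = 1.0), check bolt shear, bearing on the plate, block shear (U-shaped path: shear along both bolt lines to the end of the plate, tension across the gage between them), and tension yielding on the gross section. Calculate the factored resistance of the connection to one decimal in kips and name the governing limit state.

Bolt shear: A_b = π(0.75)²/4 = 0.44179 in². φR_n = 0.75 × 84 × 0.44179 × 6 × 2 = 334.0 kips.
Bearing (0.375 in plate, F_u = 65 ksi): end bolts L_c = 1.5625 − 0.8125/2 = 1.15625, R_n = min(1.2×1.15625×0.375×65, 2.4×0.75×0.375×65) = 33.82 kips/bolt; interior L_c = 2.6875 − 0.8125 = 1.875, R_n = 43.875 kips/bolt. φR_n = 0.75 × (2×33.82 + 4×43.875) = 182.4 kips.
Block shear: shear path 2×[1.5625+2×2.6875] = 2×6.9375 in, A_gv = 5.2031, A_nv = 2×(6.9375 − 2.5×0.875)×0.375 = 3.5625 in²; tension across gage: (2.0625 − 1×0.875)×0.375 = 0.44531 in². R_n = min(0.6×65×3.5625, 0.6×50×5.2031) + 1.0×65×0.44531 = min(138.94, 156.09) + 28.945 = 167.89 kips. φR_n = 0.75 × 167.89 = 125.9 kips.
Tension yield (gross): A_g = 8.125×0.375 = 3.0469 in². φR_n = 0.90 × 50 × 3.0469 = 137.1 kips.
Governing: min(334.0, 182.4, 125.9, 137.1) = 125.9 kips → block shear.

125.9 kips (block shear governs)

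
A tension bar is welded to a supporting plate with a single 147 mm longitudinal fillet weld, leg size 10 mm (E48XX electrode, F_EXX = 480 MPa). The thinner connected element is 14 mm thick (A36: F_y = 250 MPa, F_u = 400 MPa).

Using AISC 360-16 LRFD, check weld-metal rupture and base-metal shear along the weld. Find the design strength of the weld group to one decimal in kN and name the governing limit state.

Weld metal: throat = 0.707×10 = 7.07 mm, L = 147 mm. φR_n = 0.75 × 0.6 × 480 × 7.07 × 147 = 224.5 kN.
Base metal shear (14 mm plate): yield φR_n = 1.0×0.6×250×14×147 = 308.7 kN; rupture φR_n = 0.75×0.6×400×14×147 = 370.4 kN; take 308.7 kN (yield).
Governing: min(224.5, 308.7) = 224.5 kN → weld metal.

224.5 kN (weld metal governs)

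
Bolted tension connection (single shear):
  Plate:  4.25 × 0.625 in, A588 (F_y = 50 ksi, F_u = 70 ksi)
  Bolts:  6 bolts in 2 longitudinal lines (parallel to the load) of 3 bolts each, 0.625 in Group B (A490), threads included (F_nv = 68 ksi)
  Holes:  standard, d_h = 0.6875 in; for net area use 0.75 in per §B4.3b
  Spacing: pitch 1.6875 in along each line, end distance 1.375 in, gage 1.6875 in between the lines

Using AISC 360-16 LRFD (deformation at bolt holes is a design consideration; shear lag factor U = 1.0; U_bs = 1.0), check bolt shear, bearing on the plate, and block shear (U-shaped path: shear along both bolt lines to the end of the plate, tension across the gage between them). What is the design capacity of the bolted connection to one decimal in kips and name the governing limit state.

Bolt shear: A_b = π(0.625)²/4 = 0.3068 in². φR_n = 0.75 × 68 × 0.3068 × 6 × 1 = 93.9 kips.
Bearing (0.625 in plate, F_u = 70 ksi): end bolts L_c = 1.375 − 0.6875/2 = 1.03125, R_n = min(1.2×1.03125×0.625×70, 2.4×0.625×0.625×70) = 54.141 kips/bolt; interior L_c = 1.6875 − 0.6875 = 1, R_n = 52.5 kips/bolt. φR_n = 0.75 × (2×54.141 + 4×52.5) = 238.7 kips.
Block shear: shear path 2×[1.375+2×1.6875] = 2×4.75 in, A_gv = 5.9375, A_nv = 2×(4.75 − 2.5×0.75)×0.625 = 3.5938 in²; tension across gage: (1.6875 − 1×0.75)×0.625 = 0.58594 in². R_n = min(0.6×70×3.5938, 0.6×50×5.9375) + 1.0×70×0.58594 = min(150.94, 178.13) + 41.016 = 191.96 kips. φR_n = 0.75 × 191.96 = 144.0 kips.
Governing: min(93.9, 238.7, 144.0) = 93.9 kips → bolt shear.

93.9 kips (bolt shear governs)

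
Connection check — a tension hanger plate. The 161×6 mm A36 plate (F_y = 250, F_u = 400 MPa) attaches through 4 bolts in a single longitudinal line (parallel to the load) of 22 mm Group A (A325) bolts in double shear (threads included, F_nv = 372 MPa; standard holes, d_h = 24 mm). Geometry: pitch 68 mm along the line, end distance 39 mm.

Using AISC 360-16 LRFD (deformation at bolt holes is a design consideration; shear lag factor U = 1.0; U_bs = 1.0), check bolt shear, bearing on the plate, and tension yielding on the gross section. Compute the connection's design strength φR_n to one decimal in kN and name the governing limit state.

217.4 kN (gross-section yield governs)

Bolt shear: A_b = π(22)²/4 = 380.13 mm². φR_n = 0.75 × 372 × 380.13 × 4 × 2 = 848.5 kN.
Bearing (6 mm plate, F_u = 400 MPa): end bolts L_c = 39 − 24/2 = 27, R_n = min(1.2×27×6×400, 2.4×22×6×400) = 77.76 kN/bolt; interior L_c = 68 − 24 = 44, R_n = 126.72 kN/bolt. φR_n = 0.75 × (1×77.76 + 3×126.72) = 343.4 kN.
Tension yield (gross): A_g = 161×6 = 966 mm². φR_n = 0.90 × 250 × 966 = 217.4 kN.
Governing: min(848.5, 343.4, 217.4) = 217.4 kN → gross-section yield.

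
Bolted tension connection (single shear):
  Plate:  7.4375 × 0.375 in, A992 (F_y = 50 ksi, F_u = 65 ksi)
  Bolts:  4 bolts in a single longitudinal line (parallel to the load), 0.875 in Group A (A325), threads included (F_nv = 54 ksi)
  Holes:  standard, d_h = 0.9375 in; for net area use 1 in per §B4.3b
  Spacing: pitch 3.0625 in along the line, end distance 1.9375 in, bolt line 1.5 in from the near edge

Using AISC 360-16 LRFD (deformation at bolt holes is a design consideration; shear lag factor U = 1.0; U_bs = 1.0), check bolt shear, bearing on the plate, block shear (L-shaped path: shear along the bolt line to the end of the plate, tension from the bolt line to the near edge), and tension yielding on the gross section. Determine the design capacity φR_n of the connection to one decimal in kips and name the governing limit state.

Bolt shear: A_b = π(0.875)²/4 = 0.60132 in². φR_n = 0.75 × 54 × 0.60132 × 4 × 1 = 97.4 kips.
Bearing (0.375 in plate, F_u = 65 ksi): end bolts L_c = 1.9375 − 0.9375/2 = 1.46875, R_n = min(1.2×1.46875×0.375×65, 2.4×0.875×0.375×65) = 42.961 kips/bolt; interior L_c = 3.0625 − 0.9375 = 2.125, R_n = 51.188 kips/bolt. φR_n = 0.75 × (1×42.961 + 3×51.188) = 147.4 kips.
Block shear: shear path 1×[1.9375+3×3.0625] = 1×11.125 in, A_gv = 4.1719, A_nv = 1×(11.125 − 3.5×1)×0.375 = 2.8594 in²; tension to near edge: (1.5 − 0.5×1)×0.375 = 0.375 in². R_n = min(0.6×65×2.8594, 0.6×50×4.1719) + 1.0×65×0.375 = min(111.52, 125.16) + 24.375 = 135.9 kips. φR_n = 0.75 × 135.9 = 101.9 kips.
Tension yield (gross): A_g = 7.4375×0.375 = 2.7891 in². φR_n = 0.90 × 50 × 2.7891 = 125.5 kips.
Governing: min(97.4, 147.4, 101.9, 125.5) = 97.4 kips → bolt shear.

97.4 kips (bolt shear governs)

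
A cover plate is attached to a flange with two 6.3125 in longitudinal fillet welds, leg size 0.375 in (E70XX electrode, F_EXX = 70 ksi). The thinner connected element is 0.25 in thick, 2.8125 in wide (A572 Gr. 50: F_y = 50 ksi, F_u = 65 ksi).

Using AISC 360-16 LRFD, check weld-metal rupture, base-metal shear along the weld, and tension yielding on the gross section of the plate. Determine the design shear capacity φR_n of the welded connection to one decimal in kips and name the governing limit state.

Weld metal: throat = 0.707×0.375 = 0.26513 in, L = 2×6.3125 = 12.625 in. φR_n = 0.75 × 0.6 × 70 × 0.26513 × 12.625 = 105.4 kips.
Base metal shear (0.25 in plate): yield φR_n = 1.0×0.6×50×0.25×12.625 = 94.7 kips; rupture φR_n = 0.75×0.6×65×0.25×12.625 = 92.3 kips; take 92.3 kips (rupture).
Tension yield (gross): A_g = 2.8125×0.25 = 0.70313 in². φR_n = 0.90 × 50 × 0.70313 = 31.6 kips.
Governing: min(105.4, 92.3, 31.6) = 31.6 kips → gross-section yield.

31.6 kips (gross-section yield governs)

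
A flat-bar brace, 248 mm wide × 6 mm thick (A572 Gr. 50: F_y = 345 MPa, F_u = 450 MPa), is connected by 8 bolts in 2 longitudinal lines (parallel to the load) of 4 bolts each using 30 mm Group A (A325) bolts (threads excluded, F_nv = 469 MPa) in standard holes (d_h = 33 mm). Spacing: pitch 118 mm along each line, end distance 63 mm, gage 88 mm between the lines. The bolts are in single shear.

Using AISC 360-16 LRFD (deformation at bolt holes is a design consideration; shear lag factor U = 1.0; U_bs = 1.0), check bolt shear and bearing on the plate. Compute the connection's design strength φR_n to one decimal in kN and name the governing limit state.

Bolt shear: A_b = π(30)²/4 = 706.86 mm². φR_n = 0.75 × 469 × 706.86 × 8 × 1 = 1989.1 kN.
Bearing (6 mm plate, F_u = 450 MPa): end bolts L_c = 63 − 33/2 = 46.5, R_n = min(1.2×46.5×6×450, 2.4×30×6×450) = 150.66 kN/bolt; interior L_c = 118 − 33 = 85, R_n = 194.4 kN/bolt. φR_n = 0.75 × (2×150.66 + 6×194.4) = 1100.8 kN.
Governing: min(1989.1, 1100.8) = 1100.8 kN → bearing.

1100.8 kN (bearing governs)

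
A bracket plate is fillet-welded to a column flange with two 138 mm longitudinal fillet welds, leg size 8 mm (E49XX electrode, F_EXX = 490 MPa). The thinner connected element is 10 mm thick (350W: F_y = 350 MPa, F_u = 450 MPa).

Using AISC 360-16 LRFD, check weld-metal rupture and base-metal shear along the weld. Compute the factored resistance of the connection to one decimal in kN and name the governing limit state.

Weld metal: throat = 0.707×8 = 5.656 mm, L = 2×138 = 276 mm. φR_n = 0.75 × 0.6 × 490 × 5.656 × 276 = 344.2 kN.
Base metal shear (10 mm plate): yield φR_n = 1.0×0.6×350×10×276 = 579.6 kN; rupture φR_n = 0.75×0.6×450×10×276 = 558.9 kN; take 558.9 kN (rupture).
Governing: min(344.2, 558.9) = 344.2 kN → weld metal.

344.2 kN (weld metal governs)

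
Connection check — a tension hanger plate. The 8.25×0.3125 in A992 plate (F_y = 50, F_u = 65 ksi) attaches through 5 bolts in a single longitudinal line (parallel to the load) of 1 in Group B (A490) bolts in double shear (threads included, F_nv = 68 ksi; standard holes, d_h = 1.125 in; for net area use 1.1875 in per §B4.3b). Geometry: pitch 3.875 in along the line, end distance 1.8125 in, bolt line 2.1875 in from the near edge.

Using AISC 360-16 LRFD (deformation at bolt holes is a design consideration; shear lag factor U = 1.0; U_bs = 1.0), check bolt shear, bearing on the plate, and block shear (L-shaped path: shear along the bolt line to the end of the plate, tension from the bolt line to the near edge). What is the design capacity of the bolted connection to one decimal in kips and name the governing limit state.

Bolt shear: A_b = π(1)²/4 = 0.7854 in². φR_n = 0.75 × 68 × 0.7854 × 5 × 2 = 400.6 kips.
Bearing (0.3125 in plate, F_u = 65 ksi): end bolts L_c = 1.8125 − 1.125/2 = 1.25, R_n = min(1.2×1.25×0.3125×65, 2.4×1×0.3125×65) = 30.469 kips/bolt; interior L_c = 3.875 − 1.125 = 2.75, R_n = 48.75 kips/bolt. φR_n = 0.75 × (1×30.469 + 4×48.75) = 169.1 kips.
Block shear: shear path 1×[1.8125+4×3.875] = 1×17.3125 in, A_gv = 5.4102, A_nv = 1×(17.3125 − 4.5×1.1875)×0.3125 = 3.7402 in²; tension to near edge: (2.1875 − 0.5×1.1875)×0.3125 = 0.49805 in². R_n = min(0.6×65×3.7402, 0.6×50×5.4102) + 1.0×65×0.49805 = min(145.87, 162.31) + 32.373 = 178.24 kips. φR_n = 0.75 × 178.24 = 133.7 kips.
Governing: min(400.6, 169.1, 133.7) = 133.7 kips → block shear.

133.7 kips (block shear governs)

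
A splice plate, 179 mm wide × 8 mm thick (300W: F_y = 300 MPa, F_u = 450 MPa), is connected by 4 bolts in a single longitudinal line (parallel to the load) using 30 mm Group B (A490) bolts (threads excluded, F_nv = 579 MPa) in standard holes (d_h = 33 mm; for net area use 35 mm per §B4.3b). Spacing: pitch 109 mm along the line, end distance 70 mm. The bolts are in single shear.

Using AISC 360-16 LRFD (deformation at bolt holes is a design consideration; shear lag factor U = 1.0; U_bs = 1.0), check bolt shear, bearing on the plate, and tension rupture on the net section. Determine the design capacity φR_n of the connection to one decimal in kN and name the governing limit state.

388.8 kN (net-section rupture governs)

Bolt shear: A_b = π(30)²/4 = 706.86 mm². φR_n = 0.75 × 579 × 706.86 × 4 × 1 = 1227.8 kN.
Bearing (8 mm plate, F_u = 450 MPa): end bolts L_c = 70 − 33/2 = 53.5, R_n = min(1.2×53.5×8×450, 2.4×30×8×450) = 231.12 kN/bolt; interior L_c = 109 − 33 = 76, R_n = 259.2 kN/bolt. φR_n = 0.75 × (1×231.12 + 3×259.2) = 756.5 kN.
Tension rupture (net): A_n = (179 − 1×35)×8 = 1152 mm² (U = 1.0, A_e = A_n). φR_n = 0.75 × 450 × 1152 = 388.8 kN.
Governing: min(1227.8, 756.5, 388.8) = 388.8 kN → net-section rupture.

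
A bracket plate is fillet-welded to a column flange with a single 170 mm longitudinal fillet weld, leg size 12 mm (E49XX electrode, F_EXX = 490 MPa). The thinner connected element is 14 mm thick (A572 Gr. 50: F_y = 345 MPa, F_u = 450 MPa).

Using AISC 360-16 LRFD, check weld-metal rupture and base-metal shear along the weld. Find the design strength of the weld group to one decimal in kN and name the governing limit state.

318.0 kN (weld metal governs)

Weld metal: throat = 0.707×12 = 8.484 mm, L = 170 mm. φR_n = 0.75 × 0.6 × 490 × 8.484 × 170 = 318.0 kN.
Base metal shear (14 mm plate): yield φR_n = 1.0×0.6×345×14×170 = 492.7 kN; rupture φR_n = 0.75×0.6×450×14×170 = 482.0 kN; take 482.0 kN (rupture).
Governing: min(318.0, 482.0) = 318.0 kN → weld metal.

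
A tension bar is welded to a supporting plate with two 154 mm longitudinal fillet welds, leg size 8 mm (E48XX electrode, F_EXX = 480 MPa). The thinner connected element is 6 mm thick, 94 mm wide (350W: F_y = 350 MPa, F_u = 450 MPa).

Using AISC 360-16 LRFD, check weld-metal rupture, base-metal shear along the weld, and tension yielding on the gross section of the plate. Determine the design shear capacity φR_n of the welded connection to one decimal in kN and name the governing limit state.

Weld metal: throat = 0.707×8 = 5.656 mm, L = 2×154 = 308 mm. φR_n = 0.75 × 0.6 × 480 × 5.656 × 308 = 376.3 kN.
Base metal shear (6 mm plate): yield φR_n = 1.0×0.6×350×6×308 = 388.1 kN; rupture φR_n = 0.75×0.6×450×6×308 = 374.2 kN; take 374.2 kN (rupture).
Tension yield (gross): A_g = 94×6 = 564 mm². φR_n = 0.90 × 350 × 564 = 177.7 kN.
Governing: min(376.3, 374.2, 177.7) = 177.7 kN → gross-section yield.

177.7 kN (gross-section yield governs)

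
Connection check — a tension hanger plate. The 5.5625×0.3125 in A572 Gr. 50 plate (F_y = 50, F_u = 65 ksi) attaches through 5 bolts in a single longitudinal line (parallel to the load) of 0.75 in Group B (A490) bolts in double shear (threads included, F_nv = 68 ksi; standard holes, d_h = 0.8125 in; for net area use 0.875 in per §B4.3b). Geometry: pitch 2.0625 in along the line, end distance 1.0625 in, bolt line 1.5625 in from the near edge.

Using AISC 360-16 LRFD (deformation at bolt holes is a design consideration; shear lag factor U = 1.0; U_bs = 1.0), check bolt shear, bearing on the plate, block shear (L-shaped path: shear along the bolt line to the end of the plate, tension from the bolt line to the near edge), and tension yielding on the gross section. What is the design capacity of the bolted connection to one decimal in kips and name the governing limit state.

Bolt shear: A_b = π(0.75)²/4 = 0.44179 in². φR_n = 0.75 × 68 × 0.44179 × 5 × 2 = 225.3 kips.
Bearing (0.3125 in plate, F_u = 65 ksi): end bolts L_c = 1.0625 − 0.8125/2 = 0.65625, R_n = min(1.2×0.65625×0.3125×65, 2.4×0.75×0.3125×65) = 15.996 kips/bolt; interior L_c = 2.0625 − 0.8125 = 1.25, R_n = 30.469 kips/bolt. φR_n = 0.75 × (1×15.996 + 4×30.469) = 103.4 kips.
Block shear: shear path 1×[1.0625+4×2.0625] = 1×9.3125 in, A_gv = 2.9102, A_nv = 1×(9.3125 − 4.5×0.875)×0.3125 = 1.6797 in²; tension to near edge: (1.5625 − 0.5×0.875)×0.3125 = 0.35156 in². R_n = min(0.6×65×1.6797, 0.6×50×2.9102) + 1.0×65×0.35156 = min(65.508, 87.306) + 22.851 = 88.359 kips. φR_n = 0.75 × 88.359 = 66.3 kips.
Tension yield (gross): A_g = 5.5625×0.3125 = 1.7383 in². φR_n = 0.90 × 50 × 1.7383 = 78.2 kips.
Governing: min(225.3, 103.4, 66.3, 78.2) = 66.3 kips → block shear.

66.3 kips (block shear governs)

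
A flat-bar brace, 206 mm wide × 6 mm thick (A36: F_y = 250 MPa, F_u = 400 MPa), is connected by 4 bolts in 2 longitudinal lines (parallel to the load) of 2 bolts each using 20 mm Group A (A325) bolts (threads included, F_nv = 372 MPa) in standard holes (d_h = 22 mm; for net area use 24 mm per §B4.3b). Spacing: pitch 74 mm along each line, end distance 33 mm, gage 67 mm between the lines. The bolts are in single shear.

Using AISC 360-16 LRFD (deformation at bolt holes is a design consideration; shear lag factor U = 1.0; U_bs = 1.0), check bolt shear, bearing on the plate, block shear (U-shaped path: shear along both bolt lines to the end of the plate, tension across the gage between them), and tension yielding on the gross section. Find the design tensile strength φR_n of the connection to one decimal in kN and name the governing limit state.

Bolt shear: A_b = π(20)²/4 = 314.16 mm². φR_n = 0.75 × 372 × 314.16 × 4 × 1 = 350.6 kN.
Bearing (6 mm plate, F_u = 400 MPa): end bolts L_c = 33 − 22/2 = 22, R_n = min(1.2×22×6×400, 2.4×20×6×400) = 63.36 kN/bolt; interior L_c = 74 − 22 = 52, R_n = 115.2 kN/bolt. φR_n = 0.75 × (2×63.36 + 2×115.2) = 267.8 kN.
Block shear: shear path 2×[33+1×74] = 2×107 mm, A_gv = 1284, A_nv = 2×(107 − 1.5×24)×6 = 852 mm²; tension across gage: (67 − 1×24)×6 = 258 mm². R_n = min(0.6×400×852, 0.6×250×1284) + 1.0×400×258 = min(204.48, 192.6) + 103.2 = 295.8 kN. φR_n = 0.75 × 295.8 = 221.9 kN.
Tension yield (gross): A_g = 206×6 = 1236 mm². φR_n = 0.90 × 250 × 1236 = 278.1 kN.
Governing: min(350.6, 267.8, 221.9, 278.1) = 221.9 kN → block shear.

221.9 kN (block shear governs)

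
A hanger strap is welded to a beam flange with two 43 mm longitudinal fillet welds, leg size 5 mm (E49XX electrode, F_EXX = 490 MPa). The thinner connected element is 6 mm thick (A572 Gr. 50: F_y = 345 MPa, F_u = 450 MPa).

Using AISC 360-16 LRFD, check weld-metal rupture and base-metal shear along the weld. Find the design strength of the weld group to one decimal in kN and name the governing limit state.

Weld metal: throat = 0.707×5 = 3.535 mm, L = 2×43 = 86 mm. φR_n = 0.75 × 0.6 × 490 × 3.535 × 86 = 67.0 kN.
Base metal shear (6 mm plate): yield φR_n = 1.0×0.6×345×6×86 = 106.8 kN; rupture φR_n = 0.75×0.6×450×6×86 = 104.5 kN; take 104.5 kN (rupture).
Governing: min(67.0, 104.5) = 67.0 kN → weld metal.

67.0 kN (weld metal governs)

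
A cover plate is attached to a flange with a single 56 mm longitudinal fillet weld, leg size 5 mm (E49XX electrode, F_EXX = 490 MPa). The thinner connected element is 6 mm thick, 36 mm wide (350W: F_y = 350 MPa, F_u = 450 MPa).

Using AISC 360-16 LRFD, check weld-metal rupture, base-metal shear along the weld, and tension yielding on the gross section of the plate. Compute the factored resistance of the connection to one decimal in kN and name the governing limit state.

43.7 kN (weld metal governs)

Weld metal: throat = 0.707×5 = 3.535 mm, L = 56 mm. φR_n = 0.75 × 0.6 × 490 × 3.535 × 56 = 43.7 kN.
Base metal shear (6 mm plate): yield φR_n = 1.0×0.6×350×6×56 = 70.6 kN; rupture φR_n = 0.75×0.6×450×6×56 = 68.0 kN; take 68.0 kN (rupture).
Tension yield (gross): A_g = 36×6 = 216 mm². φR_n = 0.90 × 350 × 216 = 68.0 kN.
Governing: min(43.7, 68.0, 68.0) = 43.7 kN → weld metal.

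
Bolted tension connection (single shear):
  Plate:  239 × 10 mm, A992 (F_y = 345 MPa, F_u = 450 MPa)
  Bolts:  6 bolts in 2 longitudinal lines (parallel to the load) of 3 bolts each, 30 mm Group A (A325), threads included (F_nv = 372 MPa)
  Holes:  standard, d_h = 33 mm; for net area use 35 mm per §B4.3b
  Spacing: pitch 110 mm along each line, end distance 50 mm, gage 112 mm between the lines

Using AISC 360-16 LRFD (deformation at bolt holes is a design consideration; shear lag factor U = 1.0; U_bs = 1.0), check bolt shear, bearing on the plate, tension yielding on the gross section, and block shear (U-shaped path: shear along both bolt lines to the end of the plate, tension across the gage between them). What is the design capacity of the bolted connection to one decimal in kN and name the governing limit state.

Bolt shear: A_b = π(30)²/4 = 706.86 mm². φR_n = 0.75 × 372 × 706.86 × 6 × 1 = 1183.3 kN.
Bearing (10 mm plate, F_u = 450 MPa): end bolts L_c = 50 − 33/2 = 33.5, R_n = min(1.2×33.5×10×450, 2.4×30×10×450) = 180.9 kN/bolt; interior L_c = 110 − 33 = 77, R_n = 324 kN/bolt. φR_n = 0.75 × (2×180.9 + 4×324) = 1243.4 kN.
Tension yield (gross): A_g = 239×10 = 2390 mm². φR_n = 0.90 × 345 × 2390 = 742.1 kN.
Block shear: shear path 2×[50+2×110] = 2×270 mm, A_gv = 5400, A_nv = 2×(270 − 2.5×35)×10 = 3650 mm²; tension across gage: (112 − 1×35)×10 = 770 mm². R_n = min(0.6×450×3650, 0.6×345×5400) + 1.0×450×770 = min(985.5, 1117.8) + 346.5 = 1332 kN. φR_n = 0.75 × 1332 = 999.0 kN.
Governing: min(1183.3, 1243.4, 742.1, 999.0) = 742.1 kN → gross-section yield.

742.1 kN (gross-section yield governs)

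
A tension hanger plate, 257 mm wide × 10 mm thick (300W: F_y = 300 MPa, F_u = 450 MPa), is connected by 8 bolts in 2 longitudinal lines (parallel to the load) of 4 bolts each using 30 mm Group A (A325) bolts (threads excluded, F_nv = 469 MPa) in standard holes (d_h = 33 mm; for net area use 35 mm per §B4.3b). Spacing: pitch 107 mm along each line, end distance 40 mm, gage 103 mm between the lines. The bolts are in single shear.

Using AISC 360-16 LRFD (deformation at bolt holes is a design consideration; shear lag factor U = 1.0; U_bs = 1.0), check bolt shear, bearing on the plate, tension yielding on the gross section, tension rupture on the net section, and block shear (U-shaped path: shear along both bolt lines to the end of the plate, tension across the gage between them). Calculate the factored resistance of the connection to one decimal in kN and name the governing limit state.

Bolt shear: A_b = π(30)²/4 = 706.86 mm². φR_n = 0.75 × 469 × 706.86 × 8 × 1 = 1989.1 kN.
Bearing (10 mm plate, F_u = 450 MPa): end bolts L_c = 40 − 33/2 = 23.5, R_n = min(1.2×23.5×10×450, 2.4×30×10×450) = 126.9 kN/bolt; interior L_c = 107 − 33 = 74, R_n = 324 kN/bolt. φR_n = 0.75 × (2×126.9 + 6×324) = 1648.4 kN.
Tension yield (gross): A_g = 257×10 = 2570 mm². φR_n = 0.90 × 300 × 2570 = 693.9 kN.
Tension rupture (net): A_n = (257 − 2×35)×10 = 1870 mm² (U = 1.0, A_e = A_n). φR_n = 0.75 × 450 × 1870 = 631.1 kN.
Block shear: shear path 2×[40+3×107] = 2×361 mm, A_gv = 7220, A_nv = 2×(361 − 3.5×35)×10 = 4770 mm²; tension across gage: (103 − 1×35)×10 = 680 mm². R_n = min(0.6×450×4770, 0.6×300×7220) + 1.0×450×680 = min(1287.9, 1299.6) + 306 = 1593.9 kN. φR_n = 0.75 × 1593.9 = 1195.4 kN.
Governing: min(1989.1, 1648.4, 693.9, 631.1, 1195.4) = 631.1 kN → net-section rupture.

631.1 kN (net-section rupture governs)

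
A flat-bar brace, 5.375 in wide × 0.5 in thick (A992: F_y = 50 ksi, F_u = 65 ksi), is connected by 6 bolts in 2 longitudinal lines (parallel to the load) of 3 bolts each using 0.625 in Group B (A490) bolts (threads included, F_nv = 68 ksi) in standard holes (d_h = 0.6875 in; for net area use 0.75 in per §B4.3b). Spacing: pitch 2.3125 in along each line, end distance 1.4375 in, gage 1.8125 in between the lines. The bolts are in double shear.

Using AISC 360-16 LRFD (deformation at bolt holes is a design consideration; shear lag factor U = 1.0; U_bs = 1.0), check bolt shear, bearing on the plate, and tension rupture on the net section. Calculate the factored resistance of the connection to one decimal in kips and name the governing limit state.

Bolt shear: A_b = π(0.625)²/4 = 0.3068 in². φR_n = 0.75 × 68 × 0.3068 × 6 × 2 = 187.8 kips.
Bearing (0.5 in plate, F_u = 65 ksi): end bolts L_c = 1.4375 − 0.6875/2 = 1.09375, R_n = min(1.2×1.09375×0.5×65, 2.4×0.625×0.5×65) = 42.656 kips/bolt; interior L_c = 2.3125 − 0.6875 = 1.625, R_n = 48.75 kips/bolt. φR_n = 0.75 × (2×42.656 + 4×48.75) = 210.2 kips.
Tension rupture (net): A_n = (5.375 − 2×0.75)×0.5 = 1.9375 in² (U = 1.0, A_e = A_n). φR_n = 0.75 × 65 × 1.9375 = 94.5 kips.
Governing: min(187.8, 210.2, 94.5) = 94.5 kips → net-section rupture.

94.5 kips (net-section rupture governs)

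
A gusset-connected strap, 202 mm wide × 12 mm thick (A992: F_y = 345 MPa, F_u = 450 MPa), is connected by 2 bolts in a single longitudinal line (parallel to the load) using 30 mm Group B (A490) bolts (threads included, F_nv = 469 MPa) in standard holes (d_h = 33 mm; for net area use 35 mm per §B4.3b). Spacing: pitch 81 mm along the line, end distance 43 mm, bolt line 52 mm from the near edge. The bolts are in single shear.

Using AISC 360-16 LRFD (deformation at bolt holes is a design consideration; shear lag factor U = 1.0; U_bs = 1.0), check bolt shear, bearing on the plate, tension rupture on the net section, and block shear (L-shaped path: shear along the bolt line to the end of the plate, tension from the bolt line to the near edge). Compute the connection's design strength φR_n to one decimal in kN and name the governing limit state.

Bolt shear: A_b = π(30)²/4 = 706.86 mm². φR_n = 0.75 × 469 × 706.86 × 2 × 1 = 497.3 kN.
Bearing (12 mm plate, F_u = 450 MPa): end bolts L_c = 43 − 33/2 = 26.5, R_n = min(1.2×26.5×12×450, 2.4×30×12×450) = 171.72 kN/bolt; interior L_c = 81 − 33 = 48, R_n = 311.04 kN/bolt. φR_n = 0.75 × (1×171.72 + 1×311.04) = 362.1 kN.
Tension rupture (net): A_n = (202 − 1×35)×12 = 2004 mm² (U = 1.0, A_e = A_n). φR_n = 0.75 × 450 × 2004 = 676.4 kN.
Block shear: shear path 1×[43+1×81] = 1×124 mm, A_gv = 1488, A_nv = 1×(124 − 1.5×35)×12 = 858 mm²; tension to near edge: (52 − 0.5×35)×12 = 414 mm². R_n = min(0.6×450×858, 0.6×345×1488) + 1.0×450×414 = min(231.66, 308.02) + 186.3 = 417.96 kN. φR_n = 0.75 × 417.96 = 313.5 kN.
Governing: min(497.3, 362.1, 676.4, 313.5) = 313.5 kN → block shear.

313.5 kN (block shear governs)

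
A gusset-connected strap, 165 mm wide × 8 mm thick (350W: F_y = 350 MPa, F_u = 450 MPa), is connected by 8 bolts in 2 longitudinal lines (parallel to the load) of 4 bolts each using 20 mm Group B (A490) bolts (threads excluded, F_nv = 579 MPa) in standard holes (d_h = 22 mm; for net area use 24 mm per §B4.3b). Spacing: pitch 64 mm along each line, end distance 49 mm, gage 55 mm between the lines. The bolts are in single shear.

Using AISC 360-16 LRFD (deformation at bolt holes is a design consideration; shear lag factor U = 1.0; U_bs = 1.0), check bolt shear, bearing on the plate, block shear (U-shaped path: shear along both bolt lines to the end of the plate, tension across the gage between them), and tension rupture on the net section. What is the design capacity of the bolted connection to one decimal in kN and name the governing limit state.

315.9 kN (net-section rupture governs)

Bolt shear: A_b = π(20)²/4 = 314.16 mm². φR_n = 0.75 × 579 × 314.16 × 8 × 1 = 1091.4 kN.
Bearing (8 mm plate, F_u = 450 MPa): end bolts L_c = 49 − 22/2 = 38, R_n = min(1.2×38×8×450, 2.4×20×8×450) = 164.16 kN/bolt; interior L_c = 64 − 22 = 42, R_n = 172.8 kN/bolt. φR_n = 0.75 × (2×164.16 + 6×172.8) = 1023.8 kN.
Block shear: shear path 2×[49+3×64] = 2×241 mm, A_gv = 3856, A_nv = 2×(241 − 3.5×24)×8 = 2512 mm²; tension across gage: (55 − 1×24)×8 = 248 mm². R_n = min(0.6×450×2512, 0.6×350×3856) + 1.0×450×248 = min(678.24, 809.76) + 111.6 = 789.84 kN. φR_n = 0.75 × 789.84 = 592.4 kN.
Tension rupture (net): A_n = (165 − 2×24)×8 = 936 mm² (U = 1.0, A_e = A_n). φR_n = 0.75 × 450 × 936 = 315.9 kN.
Governing: min(1091.4, 1023.8, 592.4, 315.9) = 315.9 kN → net-section rupture.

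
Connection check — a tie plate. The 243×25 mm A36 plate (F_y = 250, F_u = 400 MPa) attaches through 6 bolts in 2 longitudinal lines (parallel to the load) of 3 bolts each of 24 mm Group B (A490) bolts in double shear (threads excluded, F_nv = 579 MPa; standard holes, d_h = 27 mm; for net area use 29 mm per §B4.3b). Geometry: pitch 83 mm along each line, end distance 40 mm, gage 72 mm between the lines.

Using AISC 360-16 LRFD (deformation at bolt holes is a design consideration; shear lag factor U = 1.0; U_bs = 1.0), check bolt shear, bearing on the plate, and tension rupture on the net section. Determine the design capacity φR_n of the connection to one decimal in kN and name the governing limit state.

Bolt shear: A_b = π(24)²/4 = 452.39 mm². φR_n = 0.75 × 579 × 452.39 × 6 × 2 = 2357.4 kN.
Bearing (25 mm plate, F_u = 400 MPa): end bolts L_c = 40 − 27/2 = 26.5, R_n = min(1.2×26.5×25×400, 2.4×24×25×400) = 318 kN/bolt; interior L_c = 83 − 27 = 56, R_n = 576 kN/bolt. φR_n = 0.75 × (2×318 + 4×576) = 2205.0 kN.
Tension rupture (net): A_n = (243 − 2×29)×25 = 4625 mm² (U = 1.0, A_e = A_n). φR_n = 0.75 × 400 × 4625 = 1387.5 kN.
Governing: min(2357.4, 2205.0, 1387.5) = 1387.5 kN → net-section rupture.

1387.5 kN (net-section rupture governs)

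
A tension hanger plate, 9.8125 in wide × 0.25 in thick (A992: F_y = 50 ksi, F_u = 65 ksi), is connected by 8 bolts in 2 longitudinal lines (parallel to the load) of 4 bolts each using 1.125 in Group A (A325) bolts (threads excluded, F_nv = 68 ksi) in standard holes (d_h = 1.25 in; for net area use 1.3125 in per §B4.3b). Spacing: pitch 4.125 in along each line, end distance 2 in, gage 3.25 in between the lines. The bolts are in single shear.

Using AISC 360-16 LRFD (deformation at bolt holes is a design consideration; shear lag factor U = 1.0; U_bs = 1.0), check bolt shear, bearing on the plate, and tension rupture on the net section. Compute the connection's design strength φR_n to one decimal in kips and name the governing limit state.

87.6 kips (net-section rupture governs)

Bolt shear: A_b = π(1.125)²/4 = 0.99402 in². φR_n = 0.75 × 68 × 0.99402 × 8 × 1 = 405.6 kips.
Bearing (0.25 in plate, F_u = 65 ksi): end bolts L_c = 2 − 1.25/2 = 1.375, R_n = min(1.2×1.375×0.25×65, 2.4×1.125×0.25×65) = 26.813 kips/bolt; interior L_c = 4.125 − 1.25 = 2.875, R_n = 43.875 kips/bolt. φR_n = 0.75 × (2×26.813 + 6×43.875) = 237.7 kips.
Tension rupture (net): A_n = (9.8125 − 2×1.3125)×0.25 = 1.7969 in² (U = 1.0, A_e = A_n). φR_n = 0.75 × 65 × 1.7969 = 87.6 kips.
Governing: min(405.6, 237.7, 87.6) = 87.6 kips → net-section rupture.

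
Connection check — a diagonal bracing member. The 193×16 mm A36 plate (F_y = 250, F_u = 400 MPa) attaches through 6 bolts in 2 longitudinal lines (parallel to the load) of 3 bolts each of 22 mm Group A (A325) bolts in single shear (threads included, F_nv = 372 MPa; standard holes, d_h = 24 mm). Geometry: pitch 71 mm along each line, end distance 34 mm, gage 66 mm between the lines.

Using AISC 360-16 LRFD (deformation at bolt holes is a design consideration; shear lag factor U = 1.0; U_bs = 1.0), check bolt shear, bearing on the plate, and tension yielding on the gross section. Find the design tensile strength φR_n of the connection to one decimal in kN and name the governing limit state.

Bolt shear: A_b = π(22)²/4 = 380.13 mm². φR_n = 0.75 × 372 × 380.13 × 6 × 1 = 636.3 kN.
Bearing (16 mm plate, F_u = 400 MPa): end bolts L_c = 34 − 24/2 = 22, R_n = min(1.2×22×16×400, 2.4×22×16×400) = 168.96 kN/bolt; interior L_c = 71 − 24 = 47, R_n = 337.92 kN/bolt. φR_n = 0.75 × (2×168.96 + 4×337.92) = 1267.2 kN.
Tension yield (gross): A_g = 193×16 = 3088 mm². φR_n = 0.90 × 250 × 3088 = 694.8 kN.
Governing: min(636.3, 1267.2, 694.8) = 636.3 kN → bolt shear.

636.3 kN (bolt shear governs)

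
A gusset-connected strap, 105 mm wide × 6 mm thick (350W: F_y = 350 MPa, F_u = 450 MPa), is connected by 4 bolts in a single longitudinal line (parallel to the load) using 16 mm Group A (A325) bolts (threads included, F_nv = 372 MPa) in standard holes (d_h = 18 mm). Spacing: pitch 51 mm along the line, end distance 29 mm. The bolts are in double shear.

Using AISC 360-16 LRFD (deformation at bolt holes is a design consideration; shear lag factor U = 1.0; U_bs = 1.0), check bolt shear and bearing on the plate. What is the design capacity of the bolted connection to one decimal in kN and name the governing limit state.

Bolt shear: A_b = π(16)²/4 = 201.06 mm². φR_n = 0.75 × 372 × 201.06 × 4 × 2 = 448.8 kN.
Bearing (6 mm plate, F_u = 450 MPa): end bolts L_c = 29 − 18/2 = 20, R_n = min(1.2×20×6×450, 2.4×16×6×450) = 64.8 kN/bolt; interior L_c = 51 − 18 = 33, R_n = 103.68 kN/bolt. φR_n = 0.75 × (1×64.8 + 3×103.68) = 281.9 kN.
Governing: min(448.8, 281.9) = 281.9 kN → bearing.

281.9 kN (bearing governs)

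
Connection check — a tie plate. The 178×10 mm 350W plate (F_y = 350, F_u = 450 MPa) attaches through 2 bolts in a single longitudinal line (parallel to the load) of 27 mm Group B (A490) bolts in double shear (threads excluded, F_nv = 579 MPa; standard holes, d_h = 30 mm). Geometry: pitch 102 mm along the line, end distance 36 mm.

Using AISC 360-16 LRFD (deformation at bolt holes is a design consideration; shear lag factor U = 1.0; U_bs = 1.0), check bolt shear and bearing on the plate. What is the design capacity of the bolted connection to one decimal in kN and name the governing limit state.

303.8 kN (bearing governs)

Bolt shear: A_b = π(27)²/4 = 572.56 mm². φR_n = 0.75 × 579 × 572.56 × 2 × 2 = 994.5 kN.
Bearing (10 mm plate, F_u = 450 MPa): end bolts L_c = 36 − 30/2 = 21, R_n = min(1.2×21×10×450, 2.4×27×10×450) = 113.4 kN/bolt; interior L_c = 102 − 30 = 72, R_n = 291.6 kN/bolt. φR_n = 0.75 × (1×113.4 + 1×291.6) = 303.8 kN.
Governing: min(994.5, 303.8) = 303.8 kN → bearing.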